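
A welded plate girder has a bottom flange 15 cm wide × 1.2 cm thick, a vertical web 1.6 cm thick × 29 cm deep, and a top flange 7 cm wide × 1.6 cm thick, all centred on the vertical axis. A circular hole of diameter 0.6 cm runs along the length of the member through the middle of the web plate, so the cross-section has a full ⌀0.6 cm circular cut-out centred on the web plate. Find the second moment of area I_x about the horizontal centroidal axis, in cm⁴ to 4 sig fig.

Split into non-overlapping primitives; take the origin at the lower-left of the bounding box.
Bottom plate: 15 × 1.2, A = 18 cm², y = 0.6 cm, Ī = 2.16 cm⁴.
Web plate: 1.6 × 29, A = 46.4 cm², y = 15.7 cm, Ī = 3251.87 cm⁴.
Top plate: 7 × 1.6, A = 11.2 cm², y = 31 cm, Ī = 2.38933 cm⁴.
Hole (subtracted): ⌀0.6, A = 0.282743 cm², y = 15.7 cm, Ī = 0.00636173 cm⁴.
Centroid: ȳ = ΣA·y / ΣA = 14.3664 cm.
Transfer each piece to the horizontal centroidal axis using Ī + A·d² with d = y − 14.3664:
  bottom plate: d = -13.7664 cm → contributes +3413.43 cm⁴
  web plate: d = 1.33356 cm → contributes +3334.38 cm⁴
  top plate: d = 16.6336 cm → contributes +3101.15 cm⁴
  hole: d = 1.33356 cm → contributes −0.509187 cm⁴
Total I = 9848.45 cm⁴.

I_x ≈ 9848 cm⁴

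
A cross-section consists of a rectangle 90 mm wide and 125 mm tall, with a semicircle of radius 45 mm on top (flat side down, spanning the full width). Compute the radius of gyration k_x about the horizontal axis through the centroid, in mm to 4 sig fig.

Decompose the section into non-overlapping parts with the origin at the bottom-left of its bounding rectangle.
Rectangular body: 90 × 125, A = 11 250 mm², y = 62.5 mm, Ī = 14 648 438 mm⁴.
Semicircular cap: semicircle r = 45, A = 3180.86 mm², y = 144.099 mm, Ī = 450 072 mm⁴.
Centroid: ȳ = ΣA·y / ΣA = 80.486 mm.
Transfer each piece to the horizontal axis through the centroid using Ī + A·d² with d = y − 80.486:
  rectangular body: d = -17.986 mm → contributes +18 287 781 mm⁴
  semicircular cap: d = 63.6126 mm → contributes +13 321 618 mm⁴
Total I = 31 609 399 mm⁴.
Radius of gyration: k = √(I/A) = √(31 609 399 / 14430.9) = 46.8017 mm.

k_x ≈ 46.80 mm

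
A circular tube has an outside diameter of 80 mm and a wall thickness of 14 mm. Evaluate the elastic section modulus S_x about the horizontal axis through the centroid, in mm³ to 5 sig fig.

Treat the section as a set of non-overlapping primitives; coordinates are from the bounding-box lower-left.
Outer circle: ⌀80, A = 5026.548 mm², y = 40 mm, Ī = 2 010 619 mm⁴.
Bore (subtracted): ⌀52, A = 2123.717 mm², y = 40 mm, Ī = 358908.1 mm⁴.
By symmetry the centroid is at mid-height, ȳ = 40 mm.
All pieces are centred on the horizontal axis through the centroid, so I = ΣĪ (holes subtracted) = 1 651 711 mm⁴.
Extreme fibre distance c = 40 mm; S = I/c = 41292.78 mm³.

S_x ≈ 4.1293 × 10⁴ mm³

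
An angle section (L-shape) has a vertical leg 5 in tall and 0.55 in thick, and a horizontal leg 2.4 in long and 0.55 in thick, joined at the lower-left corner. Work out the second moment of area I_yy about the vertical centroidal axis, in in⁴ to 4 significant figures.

Break the section into simple shapes (no overlaps), measuring from the bottom-left corner of the bounding box.
Vertical leg: 0.55 × 5, A = 2.75 in², x = 0.275 in, Ī = 0.0693229 in⁴.
Horizontal leg (remainder): 1.85 × 0.55, A = 1.0175 in², x = 1.475 in, Ī = 0.290199 in⁴.
Centroid: x̄ = ΣA·x / ΣA = 0.599088 in.
Transfer each piece to the vertical centroidal axis using Ī + A·d² with d = x − 0.599088:
  vertical leg: d = -0.324088 in → contributes +0.358163 in⁴
  horizontal leg (remainder): d = 0.875912 in → contributes +1.07085 in⁴
Total I = 1.42901 in⁴.

I_yy ≈ 1.429 in⁴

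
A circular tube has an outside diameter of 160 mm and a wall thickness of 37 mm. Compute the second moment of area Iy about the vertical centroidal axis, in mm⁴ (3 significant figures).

Split into non-overlapping primitives; take the origin at the lower-left of the bounding box.
Outer circle: ⌀160, A = 20 106 mm², x = 80 mm, Ī = 32 169 909 mm⁴.
Bore (subtracted): ⌀86, A = 5808.8 mm², x = 80 mm, Ī = 2 685 120 mm⁴.
By symmetry the centroid is at mid-width, x̄ = 80 mm.
All pieces are centred on the vertical centroidal axis, so I = ΣĪ (holes subtracted) = 29 484 789 mm⁴.

Iy ≈ 2.95 × 10⁷ mm⁴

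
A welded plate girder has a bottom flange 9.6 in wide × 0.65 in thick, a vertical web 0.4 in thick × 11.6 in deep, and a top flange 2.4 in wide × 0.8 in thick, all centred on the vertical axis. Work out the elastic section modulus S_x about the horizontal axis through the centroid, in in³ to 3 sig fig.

Decompose the section into non-overlapping parts with the origin at the bottom-left of its bounding rectangle.
Bottom plate: 9.6 × 0.65, A = 6.24 in², y = 0.325 in, Ī = 0.2197 in⁴.
Web plate: 0.4 × 11.6, A = 4.64 in², y = 6.45 in, Ī = 52.03 in⁴.
Top plate: 2.4 × 0.8, A = 1.92 in², y = 12.65 in, Ī = 0.1024 in⁴.
Centroid: ȳ = ΣA·y / ΣA = 4.3941 in.
Transfer each piece to the horizontal axis through the centroid using Ī + A·d² with d = y − 4.3941:
  bottom plate: d = -4.0691 in → contributes +103.54 in⁴
  web plate: d = 2.0559 in → contributes +71.643 in⁴
  top plate: d = 8.2559 in → contributes +130.97 in⁴
Total I = 306.15 in⁴.
Extreme fibre distance c = 8.6559 in; S = I/c = 35.369 in³.

S_x ≈ 35.4 in³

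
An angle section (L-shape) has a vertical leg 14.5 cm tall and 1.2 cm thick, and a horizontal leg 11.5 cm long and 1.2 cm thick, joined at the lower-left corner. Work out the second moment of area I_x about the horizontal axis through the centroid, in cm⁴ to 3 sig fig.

I_x ≈ 626 cm⁴

Break the section into simple shapes (no overlaps), measuring from the bottom-left corner of the bounding box.
Vertical leg: 1.2 × 14.5, A = 17.4 cm², y = 7.25 cm, Ī = 304.86 cm⁴.
Horizontal leg (remainder): 10.3 × 1.2, A = 12.36 cm², y = 0.6 cm, Ī = 1.4832 cm⁴.
Centroid: ȳ = ΣA·y / ΣA = 4.4881 cm.
Transfer each piece to the horizontal axis through the centroid using Ī + A·d² with d = y − 4.4881:
  vertical leg: d = 2.7619 cm → contributes +437.59 cm⁴
  horizontal leg (remainder): d = -3.8881 cm → contributes +188.33 cm⁴
Total I = 625.92 cm⁴.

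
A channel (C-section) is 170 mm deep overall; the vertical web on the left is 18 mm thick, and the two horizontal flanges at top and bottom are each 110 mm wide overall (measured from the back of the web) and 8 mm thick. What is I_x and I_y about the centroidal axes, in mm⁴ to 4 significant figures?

I_x ≈ 1.704 × 10⁷ mm⁴, I_y ≈ 4.127 × 10⁶ mm⁴

Break the section into simple shapes (no overlaps), measuring from the bottom-left corner of the bounding box.
Web: 18 × 170, A = 3 060 mm², y = 85 mm, Ī = 7 369 500 mm⁴.
Top flange (beyond web): 92 × 8, A = 736 mm², y = 166 mm, Ī = 3925.33 mm⁴.
Bottom flange (beyond web): 92 × 8, A = 736 mm², y = 4 mm, Ī = 3925.33 mm⁴.
By symmetry the centroid is at mid-height, ȳ = 85 mm.
Transfer each piece to the centroidal x-axis using Ī + A·d² with d = y − 85:
  web: d = 0 mm → contributes +7 369 500 mm⁴
  top flange (beyond web): d = 81 mm → contributes +4 832 821 mm⁴
  bottom flange (beyond web): d = -81 mm → contributes +4 832 821 mm⁴
Total I = 17 035 143 mm⁴.
For the y-axis: x̄ = 26.8641 mm.
Repeating about the centroidal y-axis gives I_y = 4 127 395 mm⁴.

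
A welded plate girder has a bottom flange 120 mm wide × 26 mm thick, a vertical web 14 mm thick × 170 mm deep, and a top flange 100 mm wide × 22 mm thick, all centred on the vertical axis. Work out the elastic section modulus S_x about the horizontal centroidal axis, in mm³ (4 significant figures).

S_x ≈ 4.617 × 10⁵ mm³

Split into non-overlapping primitives; take the origin at the lower-left of the bounding box.
Bottom plate: 120 × 26, A = 3 120 mm², y = 13 mm, Ī = 175 760 mm⁴.
Web plate: 14 × 170, A = 2 380 mm², y = 111 mm, Ī = 5 731 833 mm⁴.
Top plate: 100 × 22, A = 2 200 mm², y = 207 mm, Ī = 88733.3 mm⁴.
Centroid: ȳ = ΣA·y / ΣA = 98.7195 mm.
Transfer each piece to the horizontal centroidal axis using Ī + A·d² with d = y − 98.7195:
  bottom plate: d = -85.7195 mm → contributes +23 100 988 mm⁴
  web plate: d = 12.2805 mm → contributes +6 090 764 mm⁴
  top plate: d = 108.281 mm → contributes +25 883 009 mm⁴
Total I = 55 074 761 mm⁴.
Extreme fibre distance c = 119.281 mm; S = I/c = 461 725 mm³.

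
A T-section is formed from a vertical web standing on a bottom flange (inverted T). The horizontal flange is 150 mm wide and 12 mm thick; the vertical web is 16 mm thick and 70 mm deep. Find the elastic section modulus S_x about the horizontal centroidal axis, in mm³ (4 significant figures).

S_x ≈ 2.720 × 10⁴ mm³

Decompose the section into non-overlapping parts with the origin at the bottom-left of its bounding rectangle.
Flange: 150 × 12, A = 1 800 mm², y = 6 mm, Ī = 21 600 mm⁴.
Web: 16 × 70, A = 1 120 mm², y = 47 mm, Ī = 457 333 mm⁴.
Centroid: ȳ = ΣA·y / ΣA = 21.726 mm.
Transfer each piece to the horizontal centroidal axis using Ī + A·d² with d = y − 21.726:
  flange: d = -15.726 mm → contributes +466 754 mm⁴
  web: d = 25.274 mm → contributes +1 172 760 mm⁴
Total I = 1 639 514 mm⁴.
Extreme fibre distance c = 60.274 mm; S = I/c = 27 201 mm³.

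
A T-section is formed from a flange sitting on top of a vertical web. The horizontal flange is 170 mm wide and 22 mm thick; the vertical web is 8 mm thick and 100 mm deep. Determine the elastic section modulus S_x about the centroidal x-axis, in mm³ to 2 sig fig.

S_x ≈ 3.3 × 10⁴ mm³

Treat the section as a set of non-overlapping primitives; coordinates are from the bounding-box lower-left.
Flange: 170 × 22, A = 3 740 mm², y = 111 mm, Ī = 150 847 mm⁴.
Web: 8 × 100, A = 800 mm², y = 50 mm, Ī = 666 667 mm⁴.
Centroid: ȳ = ΣA·y / ΣA = 100.3 mm.
Transfer each piece to the centroidal x-axis using Ī + A·d² with d = y − 100.3:
  flange: d = 10.75 mm → contributes +582 962 mm⁴
  web: d = -50.25 mm → contributes +2 686 805 mm⁴
Total I = 3 269 767 mm⁴.
Extreme fibre distance c = 100.3 mm; S = I/c = 32 616 mm³.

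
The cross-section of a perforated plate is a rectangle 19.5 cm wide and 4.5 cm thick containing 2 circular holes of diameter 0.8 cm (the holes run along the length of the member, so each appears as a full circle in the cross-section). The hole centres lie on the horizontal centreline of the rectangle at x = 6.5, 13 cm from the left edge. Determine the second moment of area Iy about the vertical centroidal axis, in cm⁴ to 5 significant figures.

Iy ≈ 2769.9 cm⁴

Decompose the section into non-overlapping parts with the origin at the bottom-left of its bounding rectangle.
Plate: 19.5 × 4.5, A = 87.75 cm², x = 9.75 cm, Ī = 2780.578 cm⁴.
Hole 1 (subtracted): ⌀0.8, A = 0.5026548 cm², x = 6.5 cm, Ī = 0.02010619 cm⁴.
Hole 2 (subtracted): ⌀0.8, A = 0.5026548 cm², x = 13 cm, Ī = 0.02010619 cm⁴.
By symmetry the centroid is at mid-width, x̄ = 9.75 cm.
Transfer each piece to the vertical centroidal axis using Ī + A·d² with d = x − 9.75:
  plate: d = 0 cm → contributes +2780.578 cm⁴
  hole 1: d = -3.25 cm → contributes −5.329398 cm⁴
  hole 2: d = 3.25 cm → contributes −5.329398 cm⁴
Total I = 2769.919 cm⁴.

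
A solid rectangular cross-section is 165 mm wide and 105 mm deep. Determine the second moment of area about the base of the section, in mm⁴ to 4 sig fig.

I_base ≈ 6.367 × 10⁷ mm⁴

The section: 165 × 105, A = 17 325 mm², y = 52.5 mm, Ī = 15 917 344 mm⁴.
Transfer it to the bottom edge using Ī + A·d² with d = y − 0:
  the section: d = 52.5 mm → contributes +63 669 375 mm⁴
Total I = 63 669 375 mm⁴.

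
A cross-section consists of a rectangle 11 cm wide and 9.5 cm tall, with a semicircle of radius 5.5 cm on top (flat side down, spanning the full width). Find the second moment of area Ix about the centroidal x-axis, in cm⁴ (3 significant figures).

Ix ≈ 2530 cm⁴

Treat the section as a set of non-overlapping primitives; coordinates are from the bounding-box lower-left.
Rectangular body: 11 × 9.5, A = 104.5 cm², y = 4.75 cm, Ī = 785.93 cm⁴.
Semicircular cap: semicircle r = 5.5, A = 47.517 cm², y = 11.834 cm, Ī = 100.43 cm⁴.
Centroid: ȳ = ΣA·y / ΣA = 6.9644 cm.
Transfer each piece to the centroidal x-axis using Ī + A·d² with d = y − 6.9644:
  rectangular body: d = -2.2144 cm → contributes +1298.3 cm⁴
  semicircular cap: d = 4.8699 cm → contributes +1227.3 cm⁴
Total I = 2525.7 cm⁴.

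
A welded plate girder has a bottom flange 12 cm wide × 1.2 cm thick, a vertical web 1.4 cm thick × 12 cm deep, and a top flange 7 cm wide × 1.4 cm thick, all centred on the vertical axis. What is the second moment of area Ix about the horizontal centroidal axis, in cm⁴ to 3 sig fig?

Ix ≈ 1250 cm⁴

Break the section into simple shapes (no overlaps), measuring from the bottom-left corner of the bounding box.
Bottom plate: 12 × 1.2, A = 14.4 cm², y = 0.6 cm, Ī = 1.728 cm⁴.
Web plate: 1.4 × 12, A = 16.8 cm², y = 7.2 cm, Ī = 201.6 cm⁴.
Top plate: 7 × 1.4, A = 9.8 cm², y = 13.9 cm, Ī = 1.6007 cm⁴.
Centroid: ȳ = ΣA·y / ΣA = 6.4834 cm.
Transfer each piece to the horizontal centroidal axis using Ī + A·d² with d = y − 6.4834:
  bottom plate: d = -5.8834 cm → contributes +500.18 cm⁴
  web plate: d = 0.71659 cm → contributes +210.23 cm⁴
  top plate: d = 7.4166 cm → contributes +540.66 cm⁴
Total I = 1251.1 cm⁴.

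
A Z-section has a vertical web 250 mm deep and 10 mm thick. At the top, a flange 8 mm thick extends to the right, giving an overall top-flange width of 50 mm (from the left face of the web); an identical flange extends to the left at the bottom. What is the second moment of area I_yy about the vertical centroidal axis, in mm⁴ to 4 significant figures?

Split into non-overlapping primitives; take the origin at the lower-left of the bounding box.
Web: 10 × 250, A = 2 500 mm², x = 45 mm, Ī = 20833.3 mm⁴.
Top flange (beyond web): 40 × 8, A = 320 mm², x = 70 mm, Ī = 42666.7 mm⁴.
Bottom flange (beyond web): 40 × 8, A = 320 mm², x = 20 mm, Ī = 42666.7 mm⁴.
Centroid: x̄ = ΣA·x / ΣA = 45 mm.
Transfer each piece to the vertical centroidal axis using Ī + A·d² with d = x − 45:
  web: d = 0 mm → contributes +20833.3 mm⁴
  top flange (beyond web): d = 25 mm → contributes +242 667 mm⁴
  bottom flange (beyond web): d = -25 mm → contributes +242 667 mm⁴
Total I = 506 167 mm⁴.

I_yy ≈ 5.062 × 10⁵ mm⁴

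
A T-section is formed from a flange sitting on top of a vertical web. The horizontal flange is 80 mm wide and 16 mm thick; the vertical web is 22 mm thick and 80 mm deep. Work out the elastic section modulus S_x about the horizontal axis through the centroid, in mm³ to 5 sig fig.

Break the section into simple shapes (no overlaps), measuring from the bottom-left corner of the bounding box.
Flange: 80 × 16, A = 1 280 mm², y = 88 mm, Ī = 27306.67 mm⁴.
Web: 22 × 80, A = 1 760 mm², y = 40 mm, Ī = 938666.7 mm⁴.
Centroid: ȳ = ΣA·y / ΣA = 60.21053 mm.
Transfer each piece to the horizontal axis through the centroid using Ī + A·d² with d = y − 60.21053:
  flange: d = 27.78947 mm → contributes +1 015 793 mm⁴
  web: d = -20.21053 mm → contributes +1 657 566 mm⁴
Total I = 2 673 359 mm⁴.
Extreme fibre distance c = 60.21053 mm; S = I/c = 44400.19 mm³.

S_x ≈ 4.4400 × 10⁴ mm³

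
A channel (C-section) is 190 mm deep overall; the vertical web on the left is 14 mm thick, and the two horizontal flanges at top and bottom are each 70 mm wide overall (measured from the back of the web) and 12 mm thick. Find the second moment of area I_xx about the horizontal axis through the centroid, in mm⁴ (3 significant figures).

I_xx ≈ 1.87 × 10⁷ mm⁴

Break the section into simple shapes (no overlaps), measuring from the bottom-left corner of the bounding box.
Web: 14 × 190, A = 2 660 mm², y = 95 mm, Ī = 8 002 167 mm⁴.
Top flange (beyond web): 56 × 12, A = 672 mm², y = 184 mm, Ī = 8 064 mm⁴.
Bottom flange (beyond web): 56 × 12, A = 672 mm², y = 6 mm, Ī = 8 064 mm⁴.
By symmetry the centroid is at mid-height, ȳ = 95 mm.
Transfer each piece to the horizontal axis through the centroid using Ī + A·d² with d = y − 95:
  web: d = 0 mm → contributes +8 002 167 mm⁴
  top flange (beyond web): d = 89 mm → contributes +5 330 976 mm⁴
  bottom flange (beyond web): d = -89 mm → contributes +5 330 976 mm⁴
Total I = 18 664 119 mm⁴.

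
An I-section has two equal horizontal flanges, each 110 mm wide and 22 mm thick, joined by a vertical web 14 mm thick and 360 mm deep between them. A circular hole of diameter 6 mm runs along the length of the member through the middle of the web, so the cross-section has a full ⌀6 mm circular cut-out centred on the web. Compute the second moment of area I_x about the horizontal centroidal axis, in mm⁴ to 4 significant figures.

I_x ≈ 2.312 × 10⁸ mm⁴

Split into non-overlapping primitives; take the origin at the lower-left of the bounding box.
Bottom flange: 110 × 22, A = 2 420 mm², y = 11 mm, Ī = 97606.7 mm⁴.
Web: 14 × 360, A = 5 040 mm², y = 202 mm, Ī = 54 432 000 mm⁴.
Top flange: 110 × 22, A = 2 420 mm², y = 393 mm, Ī = 97606.7 mm⁴.
Hole (subtracted): ⌀6, A = 28.2743 mm², y = 202 mm, Ī = 63.6173 mm⁴.
By symmetry the centroid is at mid-height, ȳ = 202 mm.
Transfer each piece to the horizontal centroidal axis using Ī + A·d² with d = y − 202:
  bottom flange: d = -191 mm → contributes +88 381 627 mm⁴
  web: d = 0 mm → contributes +54 432 000 mm⁴
  top flange: d = 191 mm → contributes +88 381 627 mm⁴
  hole: d = 0 mm → contributes −63.6173 mm⁴
Total I = 231 195 190 mm⁴.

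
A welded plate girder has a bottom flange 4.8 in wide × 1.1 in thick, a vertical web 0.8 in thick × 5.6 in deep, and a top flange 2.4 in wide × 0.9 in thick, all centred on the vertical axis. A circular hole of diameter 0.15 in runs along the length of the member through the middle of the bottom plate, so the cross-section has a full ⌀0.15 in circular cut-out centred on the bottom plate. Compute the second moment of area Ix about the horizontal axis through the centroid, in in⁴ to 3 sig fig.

Ix ≈ 84.8 in⁴

Decompose the section into non-overlapping parts with the origin at the bottom-left of its bounding rectangle.
Bottom plate: 4.8 × 1.1, A = 5.28 in², y = 0.55 in, Ī = 0.5324 in⁴.
Web plate: 0.8 × 5.6, A = 4.48 in², y = 3.9 in, Ī = 11.708 in⁴.
Top plate: 2.4 × 0.9, A = 2.16 in², y = 7.15 in, Ī = 0.1458 in⁴.
Hole (subtracted): ⌀0.15, A = 0.017671 in², y = 0.55 in, Ī = 0.00002485 in⁴.
Centroid: ȳ = ΣA·y / ΣA = 3.0087 in.
Transfer each piece to the horizontal axis through the centroid using Ī + A·d² with d = y − 3.0087:
  bottom plate: d = -2.4587 in → contributes +32.451 in⁴
  web plate: d = 0.89132 in → contributes +15.267 in⁴
  top plate: d = 4.1413 in → contributes +37.191 in⁴
  hole: d = -2.4587 in → contributes −0.10685 in⁴
Total I = 84.802 in⁴.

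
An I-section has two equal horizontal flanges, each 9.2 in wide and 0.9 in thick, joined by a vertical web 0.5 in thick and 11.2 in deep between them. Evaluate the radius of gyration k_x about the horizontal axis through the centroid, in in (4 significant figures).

Split into non-overlapping primitives; take the origin at the lower-left of the bounding box.
Bottom flange: 9.2 × 0.9, A = 8.28 in², y = 0.45 in, Ī = 0.5589 in⁴.
Web: 0.5 × 11.2, A = 5.6 in², y = 6.5 in, Ī = 58.5387 in⁴.
Top flange: 9.2 × 0.9, A = 8.28 in², y = 12.55 in, Ī = 0.5589 in⁴.
By symmetry the centroid is at mid-height, ȳ = 6.5 in.
Transfer each piece to the horizontal axis through the centroid using Ī + A·d² with d = y − 6.5:
  bottom flange: d = -6.05 in → contributes +303.628 in⁴
  web: d = 0 in → contributes +58.5387 in⁴
  top flange: d = 6.05 in → contributes +303.628 in⁴
Total I = 665.794 in⁴.
Radius of gyration: k = √(I/A) = √(665.794 / 22.16) = 5.48132 in.

k_x ≈ 5.481 in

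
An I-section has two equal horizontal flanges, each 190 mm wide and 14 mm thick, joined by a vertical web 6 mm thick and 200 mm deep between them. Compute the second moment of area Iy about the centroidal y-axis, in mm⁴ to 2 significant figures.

Iy ≈ 1.6 × 10⁷ mm⁴

Decompose the section into non-overlapping parts with the origin at the bottom-left of its bounding rectangle.
Bottom flange: 190 × 14, A = 2 660 mm², x = 95 mm, Ī = 8 002 167 mm⁴.
Web: 6 × 200, A = 1 200 mm², x = 95 mm, Ī = 3 600 mm⁴.
Top flange: 190 × 14, A = 2 660 mm², x = 95 mm, Ī = 8 002 167 mm⁴.
By symmetry the centroid is at mid-width, x̄ = 95 mm.
All pieces are centred on the centroidal y-axis, so I = ΣĪ = 16 007 933 mm⁴.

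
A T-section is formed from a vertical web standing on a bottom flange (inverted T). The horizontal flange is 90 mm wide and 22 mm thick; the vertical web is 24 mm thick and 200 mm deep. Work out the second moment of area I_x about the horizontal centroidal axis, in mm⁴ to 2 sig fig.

Treat the section as a set of non-overlapping primitives; coordinates are from the bounding-box lower-left.
Flange: 90 × 22, A = 1 980 mm², y = 11 mm, Ī = 79 860 mm⁴.
Web: 24 × 200, A = 4 800 mm², y = 122 mm, Ī = 16 000 000 mm⁴.
Centroid: ȳ = ΣA·y / ΣA = 89.58 mm.
Transfer each piece to the horizontal centroidal axis using Ī + A·d² with d = y − 89.58:
  flange: d = -78.58 mm → contributes +12 307 263 mm⁴
  web: d = 32.42 mm → contributes +21 043 804 mm⁴
Total I = 33 351 067 mm⁴.

I_x ≈ 3.3 × 10⁷ mm⁴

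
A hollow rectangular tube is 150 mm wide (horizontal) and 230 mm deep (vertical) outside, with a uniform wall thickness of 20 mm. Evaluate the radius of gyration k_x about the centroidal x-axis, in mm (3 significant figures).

Treat the section as a set of non-overlapping primitives; coordinates are from the bounding-box lower-left.
Outer rectangle: 150 × 230, A = 34 500 mm², y = 115 mm, Ī = 152 087 500 mm⁴.
Inner void (subtracted): 110 × 190, A = 20 900 mm², y = 115 mm, Ī = 62 874 167 mm⁴.
By symmetry the centroid is at mid-height, ȳ = 115 mm.
All pieces are centred on the centroidal x-axis, so I = ΣĪ (holes subtracted) = 89 213 333 mm⁴.
Radius of gyration: k = √(I/A) = √(89 213 333 / 13 600) = 80.993 mm.

k_x ≈ 81.0 mm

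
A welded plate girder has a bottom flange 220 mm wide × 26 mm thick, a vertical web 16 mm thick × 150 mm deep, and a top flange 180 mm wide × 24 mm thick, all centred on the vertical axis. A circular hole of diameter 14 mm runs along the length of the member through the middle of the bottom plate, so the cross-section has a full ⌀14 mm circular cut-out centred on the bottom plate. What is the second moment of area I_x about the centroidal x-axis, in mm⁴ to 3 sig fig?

I_x ≈ 7.98 × 10⁷ mm⁴

Treat the section as a set of non-overlapping primitives; coordinates are from the bounding-box lower-left.
Bottom plate: 220 × 26, A = 5 720 mm², y = 13 mm, Ī = 322 227 mm⁴.
Web plate: 16 × 150, A = 2 400 mm², y = 101 mm, Ī = 4 500 000 mm⁴.
Top plate: 180 × 24, A = 4 320 mm², y = 188 mm, Ī = 207 360 mm⁴.
Hole (subtracted): ⌀14, A = 153.94 mm², y = 13 mm, Ī = 1885.7 mm⁴.
Centroid: ȳ = ΣA·y / ΣA = 91.723 mm.
Transfer each piece to the centroidal x-axis using Ī + A·d² with d = y − 91.723:
  bottom plate: d = -78.723 mm → contributes +35 771 162 mm⁴
  web plate: d = 9.2766 mm → contributes +4 706 535 mm⁴
  top plate: d = 96.277 mm → contributes +40 250 272 mm⁴
  hole: d = -78.723 mm → contributes −955 896 mm⁴
Total I = 79 772 073 mm⁴.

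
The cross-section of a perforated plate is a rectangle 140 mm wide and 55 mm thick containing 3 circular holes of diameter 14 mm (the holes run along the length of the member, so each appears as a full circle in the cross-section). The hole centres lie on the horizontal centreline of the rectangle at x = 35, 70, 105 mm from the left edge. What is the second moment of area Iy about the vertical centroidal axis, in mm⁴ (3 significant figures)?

Iy ≈ 1.22 × 10⁷ mm⁴

Decompose the section into non-overlapping parts with the origin at the bottom-left of its bounding rectangle.
Plate: 140 × 55, A = 7 700 mm², x = 70 mm, Ī = 12 576 667 mm⁴.
Hole 1 (subtracted): ⌀14, A = 153.94 mm², x = 35 mm, Ī = 1885.7 mm⁴.
Hole 2 (subtracted): ⌀14, A = 153.94 mm², x = 70 mm, Ī = 1885.7 mm⁴.
Hole 3 (subtracted): ⌀14, A = 153.94 mm², x = 105 mm, Ī = 1885.7 mm⁴.
By symmetry the centroid is at mid-width, x̄ = 70 mm.
Transfer each piece to the vertical centroidal axis using Ī + A·d² with d = x − 70:
  plate: d = 0 mm → contributes +12 576 667 mm⁴
  hole 1: d = -35 mm → contributes −190 460 mm⁴
  hole 2: d = 0 mm → contributes −1885.7 mm⁴
  hole 3: d = 35 mm → contributes −190 460 mm⁴
Total I = 12 193 861 mm⁴.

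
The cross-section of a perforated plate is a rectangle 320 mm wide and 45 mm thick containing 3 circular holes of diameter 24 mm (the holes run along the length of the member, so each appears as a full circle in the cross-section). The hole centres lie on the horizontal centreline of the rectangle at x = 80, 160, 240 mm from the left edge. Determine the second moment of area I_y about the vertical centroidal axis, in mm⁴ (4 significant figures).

Split into non-overlapping primitives; take the origin at the lower-left of the bounding box.
Plate: 320 × 45, A = 14 400 mm², x = 160 mm, Ī = 122 880 000 mm⁴.
Hole 1 (subtracted): ⌀24, A = 452.389 mm², x = 80 mm, Ī = 16 286 mm⁴.
Hole 2 (subtracted): ⌀24, A = 452.389 mm², x = 160 mm, Ī = 16 286 mm⁴.
Hole 3 (subtracted): ⌀24, A = 452.389 mm², x = 240 mm, Ī = 16 286 mm⁴.
By symmetry the centroid is at mid-width, x̄ = 160 mm.
Transfer each piece to the vertical centroidal axis using Ī + A·d² with d = x − 160:
  plate: d = 0 mm → contributes +122 880 000 mm⁴
  hole 1: d = -80 mm → contributes −2 911 578 mm⁴
  hole 2: d = 0 mm → contributes −16 286 mm⁴
  hole 3: d = 80 mm → contributes −2 911 578 mm⁴
Total I = 117 040 558 mm⁴.

I_y ≈ 1.170 × 10⁸ mm⁴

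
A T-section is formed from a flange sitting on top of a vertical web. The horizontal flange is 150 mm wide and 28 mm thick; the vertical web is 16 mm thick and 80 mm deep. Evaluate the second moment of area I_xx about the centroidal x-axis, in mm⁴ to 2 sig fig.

I_xx ≈ 3.8 × 10⁶ mm⁴

Split into non-overlapping primitives; take the origin at the lower-left of the bounding box.
Flange: 150 × 28, A = 4 200 mm², y = 94 mm, Ī = 274 400 mm⁴.
Web: 16 × 80, A = 1 280 mm², y = 40 mm, Ī = 682 667 mm⁴.
Centroid: ȳ = ΣA·y / ΣA = 81.39 mm.
Transfer each piece to the centroidal x-axis using Ī + A·d² with d = y − 81.39:
  flange: d = 12.61 mm → contributes +942 583 mm⁴
  web: d = -41.39 mm → contributes +2 875 143 mm⁴
Total I = 3 817 727 mm⁴.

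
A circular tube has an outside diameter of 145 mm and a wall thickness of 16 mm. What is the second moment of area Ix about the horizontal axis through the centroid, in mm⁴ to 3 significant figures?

Ix ≈ 1.37 × 10⁷ mm⁴

Decompose the section into non-overlapping parts with the origin at the bottom-left of its bounding rectangle.
Outer circle: ⌀145, A = 16 513 mm², y = 72.5 mm, Ī = 21 699 109 mm⁴.
Bore (subtracted): ⌀113, A = 10 029 mm², y = 72.5 mm, Ī = 8 003 569 mm⁴.
By symmetry the centroid is at mid-height, ȳ = 72.5 mm.
All pieces are centred on the horizontal axis through the centroid, so I = ΣĪ (holes subtracted) = 13 695 541 mm⁴.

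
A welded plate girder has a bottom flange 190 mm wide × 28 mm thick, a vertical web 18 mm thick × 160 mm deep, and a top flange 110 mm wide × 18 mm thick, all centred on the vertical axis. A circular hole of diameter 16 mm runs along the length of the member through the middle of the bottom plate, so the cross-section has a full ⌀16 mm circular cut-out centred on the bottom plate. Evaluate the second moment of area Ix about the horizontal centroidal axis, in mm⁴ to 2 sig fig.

Ix ≈ 5.8 × 10⁷ mm⁴

Break the section into simple shapes (no overlaps), measuring from the bottom-left corner of the bounding box.
Bottom plate: 190 × 28, A = 5 320 mm², y = 14 mm, Ī = 347 573 mm⁴.
Web plate: 18 × 160, A = 2 880 mm², y = 108 mm, Ī = 6 144 000 mm⁴.
Top plate: 110 × 18, A = 1 980 mm², y = 197 mm, Ī = 53 460 mm⁴.
Hole (subtracted): ⌀16, A = 201.1 mm², y = 14 mm, Ī = 3 217 mm⁴.
Centroid: ȳ = ΣA·y / ΣA = 77.44 mm.
Transfer each piece to the horizontal centroidal axis using Ī + A·d² with d = y − 77.44:
  bottom plate: d = -63.44 mm → contributes +21 758 365 mm⁴
  web plate: d = 30.56 mm → contributes +8 833 739 mm⁴
  top plate: d = 119.6 mm → contributes +28 356 937 mm⁴
  hole: d = -63.44 mm → contributes −812 408 mm⁴
Total I = 58 136 633 mm⁴.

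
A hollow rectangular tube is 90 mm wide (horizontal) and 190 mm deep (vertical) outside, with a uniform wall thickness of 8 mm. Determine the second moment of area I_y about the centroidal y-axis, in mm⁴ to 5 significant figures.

Decompose the section into non-overlapping parts with the origin at the bottom-left of its bounding rectangle.
Outer rectangle: 90 × 190, A = 17 100 mm², x = 45 mm, Ī = 11 542 500 mm⁴.
Inner void (subtracted): 74 × 174, A = 12 876 mm², x = 45 mm, Ī = 5 875 748 mm⁴.
By symmetry the centroid is at mid-width, x̄ = 45 mm.
All pieces are centred on the centroidal y-axis, so I = ΣĪ (holes subtracted) = 5 666 752 mm⁴.

I_y ≈ 5.6668 × 10⁶ mm⁴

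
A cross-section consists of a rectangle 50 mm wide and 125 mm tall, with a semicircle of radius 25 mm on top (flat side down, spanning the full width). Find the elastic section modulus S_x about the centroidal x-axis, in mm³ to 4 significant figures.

Split into non-overlapping primitives; take the origin at the lower-left of the bounding box.
Rectangular body: 50 × 125, A = 6 250 mm², y = 62.5 mm, Ī = 8 138 021 mm⁴.
Semicircular cap: semicircle r = 25, A = 981.748 mm², y = 135.61 mm, Ī = 42873.8 mm⁴.
Centroid: ȳ = ΣA·y / ΣA = 72.4251 mm.
Transfer each piece to the centroidal x-axis using Ī + A·d² with d = y − 72.4251:
  rectangular body: d = -9.92511 mm → contributes +8 753 695 mm⁴
  semicircular cap: d = 63.1852 mm → contributes +3 962 376 mm⁴
Total I = 12 716 070 mm⁴.
Extreme fibre distance c = 77.5749 mm; S = I/c = 163 920 mm³.

S_x ≈ 1.639 × 10⁵ mm³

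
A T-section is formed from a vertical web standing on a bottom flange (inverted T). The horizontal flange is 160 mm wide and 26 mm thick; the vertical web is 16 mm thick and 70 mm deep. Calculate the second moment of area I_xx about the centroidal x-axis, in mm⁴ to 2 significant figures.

I_xx ≈ 2.7 × 10⁶ mm⁴

Break the section into simple shapes (no overlaps), measuring from the bottom-left corner of the bounding box.
Flange: 160 × 26, A = 4 160 mm², y = 13 mm, Ī = 234 347 mm⁴.
Web: 16 × 70, A = 1 120 mm², y = 61 mm, Ī = 457 333 mm⁴.
Centroid: ȳ = ΣA·y / ΣA = 23.18 mm.
Transfer each piece to the centroidal x-axis using Ī + A·d² with d = y − 23.18:
  flange: d = -10.18 mm → contributes +665 611 mm⁴
  web: d = 37.82 mm → contributes +2 059 174 mm⁴
Total I = 2 724 785 mm⁴.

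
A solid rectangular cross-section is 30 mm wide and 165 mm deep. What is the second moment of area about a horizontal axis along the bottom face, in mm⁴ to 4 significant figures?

I_base ≈ 4.492 × 10⁷ mm⁴

The section: 30 × 165, A = 4 950 mm², y = 82.5 mm, Ī = 11 230 313 mm⁴.
Transfer it to a horizontal axis along the bottom face using Ī + A·d² with d = y − 0:
  the section: d = 82.5 mm → contributes +44 921 250 mm⁴
Total I = 44 921 250 mm⁴.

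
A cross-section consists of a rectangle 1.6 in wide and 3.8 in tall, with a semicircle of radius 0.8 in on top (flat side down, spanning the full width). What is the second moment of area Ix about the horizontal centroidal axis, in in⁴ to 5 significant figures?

Ix ≈ 11.688 in⁴

Treat the section as a set of non-overlapping primitives; coordinates are from the bounding-box lower-left.
Rectangular body: 1.6 × 3.8, A = 6.08 in², y = 1.9 in, Ī = 7.316267 in⁴.
Semicircular cap: semicircle r = 0.8, A = 1.00531 in², y = 4.139531 in, Ī = 0.04495645 in⁴.
Centroid: ȳ = ΣA·y / ΣA = 2.217759 in.
Transfer each piece to the horizontal centroidal axis using Ī + A·d² with d = y − 2.217759:
  rectangular body: d = -0.3177591 in → contributes +7.930169 in⁴
  semicircular cap: d = 1.921771 in → contributes +3.757772 in⁴
Total I = 11.68794 in⁴.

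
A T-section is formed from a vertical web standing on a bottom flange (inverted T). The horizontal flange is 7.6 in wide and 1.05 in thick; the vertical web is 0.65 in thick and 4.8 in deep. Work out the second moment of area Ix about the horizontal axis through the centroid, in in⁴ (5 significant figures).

Ix ≈ 25.914 in⁴

Split into non-overlapping primitives; take the origin at the lower-left of the bounding box.
Flange: 7.6 × 1.05, A = 7.98 in², y = 0.525 in, Ī = 0.7331625 in⁴.
Web: 0.65 × 4.8, A = 3.12 in², y = 3.45 in, Ī = 5.9904 in⁴.
Centroid: ȳ = ΣA·y / ΣA = 1.347162 in.
Transfer each piece to the horizontal axis through the centroid using Ī + A·d² with d = y − 1.347162:
  flange: d = -0.8221622 in → contributes +6.127248 in⁴
  web: d = 2.102838 in → contributes +19.78681 in⁴
Total I = 25.91406 in⁴.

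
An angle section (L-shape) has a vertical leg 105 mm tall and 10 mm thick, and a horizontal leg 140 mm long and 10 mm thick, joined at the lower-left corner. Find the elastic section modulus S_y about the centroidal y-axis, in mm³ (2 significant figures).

Decompose the section into non-overlapping parts with the origin at the bottom-left of its bounding rectangle.
Vertical leg: 10 × 105, A = 1 050 mm², x = 5 mm, Ī = 8 750 mm⁴.
Horizontal leg (remainder): 130 × 10, A = 1 300 mm², x = 75 mm, Ī = 1 830 833 mm⁴.
Centroid: x̄ = ΣA·x / ΣA = 43.72 mm.
Transfer each piece to the centroidal y-axis using Ī + A·d² with d = x − 43.72:
  vertical leg: d = -38.72 mm → contributes +1 583 227 mm⁴
  horizontal leg (remainder): d = 31.28 mm → contributes +3 102 526 mm⁴
Total I = 4 685 754 mm⁴.
Extreme fibre distance c = 96.28 mm; S = I/c = 48 670 mm³.

S_y ≈ 4.9 × 10⁴ mm³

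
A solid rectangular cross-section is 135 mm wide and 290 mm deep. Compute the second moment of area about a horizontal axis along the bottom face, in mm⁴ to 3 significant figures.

The section: 135 × 290, A = 39 150 mm², y = 145 mm, Ī = 274 376 250 mm⁴.
Transfer it to the base of the section using Ī + A·d² with d = y − 0:
  the section: d = 145 mm → contributes +1 097 505 000 mm⁴
Total I = 1 097 505 000 mm⁴.

I_base ≈ 1.10 × 10⁹ mm⁴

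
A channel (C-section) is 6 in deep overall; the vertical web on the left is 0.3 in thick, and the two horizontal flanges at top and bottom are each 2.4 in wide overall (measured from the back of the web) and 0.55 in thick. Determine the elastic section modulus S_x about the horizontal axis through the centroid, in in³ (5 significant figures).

S_x ≈ 7.5371 in³

Break the section into simple shapes (no overlaps), measuring from the bottom-left corner of the bounding box.
Web: 0.3 × 6, A = 1.8 in², y = 3 in, Ī = 5.4 in⁴.
Top flange (beyond web): 2.1 × 0.55, A = 1.155 in², y = 5.725 in, Ī = 0.02911563 in⁴.
Bottom flange (beyond web): 2.1 × 0.55, A = 1.155 in², y = 0.275 in, Ī = 0.02911563 in⁴.
By symmetry the centroid is at mid-height, ȳ = 3 in.
Transfer each piece to the horizontal axis through the centroid using Ī + A·d² with d = y − 3:
  web: d = 0 in → contributes +5.4 in⁴
  top flange (beyond web): d = 2.725 in → contributes +8.605713 in⁴
  bottom flange (beyond web): d = -2.725 in → contributes +8.605713 in⁴
Total I = 22.61143 in⁴.
Extreme fibre distance c = 3 in; S = I/c = 7.537142 in³.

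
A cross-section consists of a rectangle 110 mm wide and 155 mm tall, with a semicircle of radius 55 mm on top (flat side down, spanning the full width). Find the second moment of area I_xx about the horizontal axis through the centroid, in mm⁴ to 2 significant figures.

Split into non-overlapping primitives; take the origin at the lower-left of the bounding box.
Rectangular body: 110 × 155, A = 17 050 mm², y = 77.5 mm, Ī = 34 135 521 mm⁴.
Semicircular cap: semicircle r = 55, A = 4 752 mm², y = 178.3 mm, Ī = 1 004 345 mm⁴.
Centroid: ȳ = ΣA·y / ΣA = 99.48 mm.
Transfer each piece to the horizontal axis through the centroid using Ī + A·d² with d = y − 99.48:
  rectangular body: d = -21.98 mm → contributes +42 371 684 mm⁴
  semicircular cap: d = 78.86 mm → contributes +30 557 516 mm⁴
Total I = 72 929 200 mm⁴.

I_xx ≈ 7.3 × 10⁷ mm⁴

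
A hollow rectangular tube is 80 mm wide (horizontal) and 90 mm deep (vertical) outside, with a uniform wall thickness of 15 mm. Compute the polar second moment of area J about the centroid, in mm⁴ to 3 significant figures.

J ≈ 7.18 × 10⁶ mm⁴

Break the section into simple shapes (no overlaps), measuring from the bottom-left corner of the bounding box.
Outer rectangle: 80 × 90, A = 7 200 mm², y = 45 mm, Ī = 4 860 000 mm⁴.
Inner void (subtracted): 50 × 60, A = 3 000 mm², y = 45 mm, Ī = 900 000 mm⁴.
By symmetry the centroid is at mid-height, ȳ = 45 mm.
All pieces are centred on the centroidal x-axis, so I = ΣĪ (holes subtracted) = 3 960 000 mm⁴.
Repeating about the centroidal y-axis gives I_y = 3 215 000 mm⁴.
Polar second moment: J = I_x + I_y = 7 175 000 mm⁴.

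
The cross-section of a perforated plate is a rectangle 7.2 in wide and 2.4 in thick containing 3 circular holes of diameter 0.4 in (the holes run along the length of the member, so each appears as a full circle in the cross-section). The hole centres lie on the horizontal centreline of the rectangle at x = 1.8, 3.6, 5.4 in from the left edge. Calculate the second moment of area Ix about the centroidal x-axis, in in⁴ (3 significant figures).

Ix ≈ 8.29 in⁴

Treat the section as a set of non-overlapping primitives; coordinates are from the bounding-box lower-left.
Plate: 7.2 × 2.4, A = 17.28 in², y = 1.2 in, Ī = 8.2944 in⁴.
Hole 1 (subtracted): ⌀0.4, A = 0.12566 in², y = 1.2 in, Ī = 0.0012566 in⁴.
Hole 2 (subtracted): ⌀0.4, A = 0.12566 in², y = 1.2 in, Ī = 0.0012566 in⁴.
Hole 3 (subtracted): ⌀0.4, A = 0.12566 in², y = 1.2 in, Ī = 0.0012566 in⁴.
By symmetry the centroid is at mid-height, ȳ = 1.2 in.
All pieces are centred on the centroidal x-axis, so I = ΣĪ (holes subtracted) = 8.2906 in⁴.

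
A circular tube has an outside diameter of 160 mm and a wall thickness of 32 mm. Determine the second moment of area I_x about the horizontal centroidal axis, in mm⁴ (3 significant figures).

I_x ≈ 2.80 × 10⁷ mm⁴

Split into non-overlapping primitives; take the origin at the lower-left of the bounding box.
Outer circle: ⌀160, A = 20 106 mm², y = 80 mm, Ī = 32 169 909 mm⁴.
Bore (subtracted): ⌀96, A = 7238.2 mm², y = 80 mm, Ī = 4 169 220 mm⁴.
By symmetry the centroid is at mid-height, ȳ = 80 mm.
All pieces are centred on the horizontal centroidal axis, so I = ΣĪ (holes subtracted) = 28 000 689 mm⁴.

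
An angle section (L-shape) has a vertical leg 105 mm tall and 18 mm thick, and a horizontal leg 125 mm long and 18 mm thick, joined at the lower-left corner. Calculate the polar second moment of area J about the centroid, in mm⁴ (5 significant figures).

Split into non-overlapping primitives; take the origin at the lower-left of the bounding box.
Vertical leg: 18 × 105, A = 1 890 mm², y = 52.5 mm, Ī = 1 736 438 mm⁴.
Horizontal leg (remainder): 107 × 18, A = 1 926 mm², y = 9 mm, Ī = 52 002 mm⁴.
Centroid: ȳ = ΣA·y / ΣA = 30.54481 mm.
Transfer each piece to the centroidal x-axis using Ī + A·d² with d = y − 30.54481:
  vertical leg: d = 21.95519 mm → contributes +2 647 475 mm⁴
  horizontal leg (remainder): d = -21.54481 mm → contributes +946010.6 mm⁴
Total I = 3 593 485 mm⁴.
For the y-axis: x̄ = 40.54481 mm.
Repeating about the centroidal y-axis gives I_y = 5 614 825 mm⁴.
Polar second moment: J = I_x + I_y = 9 208 311 mm⁴.

J ≈ 9.2083 × 10⁶ mm⁴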